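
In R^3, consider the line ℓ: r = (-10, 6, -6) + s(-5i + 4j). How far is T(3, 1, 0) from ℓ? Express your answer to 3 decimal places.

7.334

Taking (-10, 6, -6) on ℓ with direction v = (-5, 4, 0): w = T − (-10, 6, -6) = (13, -5, 6), and w × v = (-24, -30, 27).
Distance = |w × v| / |v| = √2205 / √41 ≈ 7.334.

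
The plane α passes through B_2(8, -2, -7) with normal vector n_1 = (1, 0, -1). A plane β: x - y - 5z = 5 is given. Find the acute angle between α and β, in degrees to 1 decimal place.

α: n_1·r = n_1·B_2 gives x - z = 15.
cos θ = |n₁·n₂| / (|n₁||n₂|) = |6| / (√2 · √27).
θ = arccos(0.81650) ≈ 35.3°.

35.3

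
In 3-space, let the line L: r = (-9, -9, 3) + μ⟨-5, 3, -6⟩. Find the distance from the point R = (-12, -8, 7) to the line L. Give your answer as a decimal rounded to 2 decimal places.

5.05

Taking (-9, -9, 3) on L with direction v = (-5, 3, -6): w = R − (-9, -9, 3) = (-3, 1, 4), and w × v = (-18, -38, -4).
Distance = |w × v| / |v| = √1784 / √70 ≈ 5.05.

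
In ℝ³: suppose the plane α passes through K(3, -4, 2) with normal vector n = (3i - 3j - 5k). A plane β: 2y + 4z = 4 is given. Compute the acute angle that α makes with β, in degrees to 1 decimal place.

α: n·r = n·K gives 3x - 3y - 5z = 11.
cos θ = |n₁·n₂| / (|n₁||n₂|) = |-26| / (√43 · √20).
θ = arccos(0.88659) ≈ 27.6°.

27.6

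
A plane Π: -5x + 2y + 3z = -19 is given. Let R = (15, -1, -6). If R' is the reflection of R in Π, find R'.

λ = (n·R − d)/|n|² = (-95 − (-19))/38 = -2.
Reflection = R − 2λn = (15, -1, -6) − (-4)·(-5, 2, 3) = (-5, 7, 6).

(-5, 7, 6)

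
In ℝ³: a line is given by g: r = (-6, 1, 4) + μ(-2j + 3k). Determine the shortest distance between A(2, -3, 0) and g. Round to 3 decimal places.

Taking (-6, 1, 4) on g with direction v = (0, -2, 3): w = A − (-6, 1, 4) = (8, -4, -4), and w × v = (-20, -24, -16).
Distance = |w × v| / |v| = √1232 / √13 ≈ 9.735.

9.735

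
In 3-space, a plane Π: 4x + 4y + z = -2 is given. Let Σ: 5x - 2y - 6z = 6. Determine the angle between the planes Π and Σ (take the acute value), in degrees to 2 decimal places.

82.56

cos θ = |n₁·n₂| / (|n₁||n₂|) = |6| / (√33 · √65).
θ = arccos(0.12955) ≈ 82.56°.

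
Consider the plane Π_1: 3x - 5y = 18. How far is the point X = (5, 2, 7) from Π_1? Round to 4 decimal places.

n·X − d = (3)·(5) + (-5)·(2) + (0)·(7) − 18 = -13; |n| = √34.
Distance = |-13| / √34 = 13/√34 ≈ 2.2295.

2.2295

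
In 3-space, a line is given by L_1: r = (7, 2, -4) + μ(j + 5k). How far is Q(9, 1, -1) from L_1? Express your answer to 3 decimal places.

2.542

Taking (7, 2, -4) on L_1 with direction v = (0, 1, 5): w = Q − (7, 2, -4) = (2, -1, 3), and w × v = (-8, -10, 2).
Distance = |w × v| / |v| = √168 / √26 ≈ 2.542.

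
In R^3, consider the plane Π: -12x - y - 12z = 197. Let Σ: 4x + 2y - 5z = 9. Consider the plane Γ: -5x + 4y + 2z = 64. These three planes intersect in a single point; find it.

Solving the 3×3 linear system -12x - y - 12z = 197, 4x + 2y - 5z = 9, -5x + 4y + 2z = 64 (e.g. by elimination or Cramer's rule, determinant = -617) gives (-10, 7, -7).

(-10, 7, -7)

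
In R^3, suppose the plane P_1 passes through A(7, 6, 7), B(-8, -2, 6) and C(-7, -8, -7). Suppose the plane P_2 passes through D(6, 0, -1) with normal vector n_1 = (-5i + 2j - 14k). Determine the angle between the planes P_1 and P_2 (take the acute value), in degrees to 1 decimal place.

AB = (-15, -8, -1), AC = (-14, -14, -14); a normal to P_1 is AB × AC = (98, -196, 98).
Using A: P_1 has equation 98x - 196y + 98z = 196.
P_2: n_1·r = n_1·D gives -5x + 2y - 14z = -16.
cos θ = |n₁·n₂| / (|n₁||n₂|) = |-2254| / (√57624 · √225).
θ = arccos(0.62598) ≈ 51.2°.

51.2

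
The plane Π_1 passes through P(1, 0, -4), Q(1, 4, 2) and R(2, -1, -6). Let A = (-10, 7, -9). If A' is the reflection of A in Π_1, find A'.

PQ = (0, 4, 6), PR = (1, -1, -2); a normal to Π_1 is PQ × PR = (-2, 6, -4).
Using P: Π_1 has equation -2x + 6y - 4z = 14.
λ = (n·A − d)/|n|² = (98 − 14)/56 = 3/2.
Reflection = A − 2λn = (-10, 7, -9) − 3·(-2, 6, -4) = (-4, -11, 3).

(-4, -11, 3)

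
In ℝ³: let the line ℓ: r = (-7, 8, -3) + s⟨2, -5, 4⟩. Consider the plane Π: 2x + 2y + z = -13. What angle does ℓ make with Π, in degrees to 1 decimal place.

sin θ = |n·v| / (|n||v|) = |-2| / (√9 · √45) = 0.09938.
θ ≈ 5.7°.

5.7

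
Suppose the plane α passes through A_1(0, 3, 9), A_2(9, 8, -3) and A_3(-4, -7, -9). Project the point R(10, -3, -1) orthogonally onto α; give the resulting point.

A_1A_2 = (9, 5, -12), A_1A_3 = (-4, -10, -18); a normal to α is A_1A_2 × A_1A_3 = (-210, 210, -70).
Using A_1: α has equation -210x + 210y - 70z = 0.
Foot = R − λn with λ = (n·R − d)/|n|² = (-2660 − 0)/93100 = -1/35.
Foot = (10, -3, -1) − (-1/35)·(-210, 210, -70) = (4, 3, -3).

(4, 3, -3)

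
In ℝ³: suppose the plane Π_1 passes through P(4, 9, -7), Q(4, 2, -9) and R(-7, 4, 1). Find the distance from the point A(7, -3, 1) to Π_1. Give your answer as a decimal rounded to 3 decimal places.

10.388

PQ = (0, -7, -2), PR = (-11, -5, 8); a normal to Π_1 is PQ × PR = (-66, 22, -77).
Using P: Π_1 has equation -66x + 22y - 77z = 473.
n·A − d = (-66)·(7) + (22)·(-3) + (-77)·(1) − 473 = -1078; |n| = √10769.
Distance = |-1078| / √10769 = 1078/√10769 ≈ 10.388.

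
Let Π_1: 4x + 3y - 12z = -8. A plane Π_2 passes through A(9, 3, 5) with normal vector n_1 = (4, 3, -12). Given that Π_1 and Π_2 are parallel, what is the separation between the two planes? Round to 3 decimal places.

0.538

Π_2: n_1·r = n_1·A gives 4x + 3y - 12z = -15.
Same normal n = (4, 3, -12) with |n| = √169; distance = |-8 − (-15)| / |n| = 7/√169 ≈ 0.538.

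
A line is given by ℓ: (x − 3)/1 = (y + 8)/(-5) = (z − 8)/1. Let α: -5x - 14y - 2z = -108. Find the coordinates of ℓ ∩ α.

(0, 7, 5)

ℓ has direction (1, -5, 1) through (3, -8, 8).
Substitute r = (3, -8, 8) + t(1, -5, 1) into the plane: 81 + 63t = -108, so t = -3.
Intersection: (3, -8, 8) + (-3)·(1, -5, 1) = (0, 7, 5).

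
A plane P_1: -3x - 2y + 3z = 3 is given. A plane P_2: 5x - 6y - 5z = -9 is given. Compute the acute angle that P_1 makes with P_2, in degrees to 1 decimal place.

cos θ = |n₁·n₂| / (|n₁||n₂|) = |-18| / (√22 · √86).
θ = arccos(0.41382) ≈ 65.6°.

65.6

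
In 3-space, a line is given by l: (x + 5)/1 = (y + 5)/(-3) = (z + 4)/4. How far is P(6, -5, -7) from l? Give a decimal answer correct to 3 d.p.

11.400

l has direction (1, -3, 4) through (-5, -5, -4).
Taking (-5, -5, -4) on l with direction v = (1, -3, 4): w = P − (-5, -5, -4) = (11, 0, -3), and w × v = (-9, -47, -33).
Distance = |w × v| / |v| = √3379 / √26 ≈ 11.400.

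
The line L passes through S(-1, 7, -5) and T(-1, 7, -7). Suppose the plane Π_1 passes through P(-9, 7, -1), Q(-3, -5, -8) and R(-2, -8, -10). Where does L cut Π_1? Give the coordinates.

A direction vector for L is T − S = (0, 0, -2).
PQ = (6, -12, -7), PR = (7, -15, -9); a normal to Π_1 is PQ × PR = (3, 5, -6).
Using P: Π_1 has equation 3x + 5y - 6z = 14.
Substitute r = (-1, 7, -5) + t(0, 0, -2) into the plane: 62 + 12t = 14, so t = -4.
Intersection: (-1, 7, -5) + (-4)·(0, 0, -2) = (-1, 7, 3).

(-1, 7, 3)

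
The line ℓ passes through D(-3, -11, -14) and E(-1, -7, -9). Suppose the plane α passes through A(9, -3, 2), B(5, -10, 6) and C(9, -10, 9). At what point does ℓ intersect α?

A direction vector for ℓ is E − D = (2, 4, 5).
AB = (-4, -7, 4), AC = (0, -7, 7); a normal to α is AB × AC = (-21, 28, 28).
Using A: α has equation -21x + 28y + 28z = -217.
Substitute r = (-3, -11, -14) + t(2, 4, 5) into the plane: -637 + 210t = -217, so t = 2.
Intersection: (-3, -11, -14) + 2·(2, 4, 5) = (1, -3, -4).

(1, -3, -4)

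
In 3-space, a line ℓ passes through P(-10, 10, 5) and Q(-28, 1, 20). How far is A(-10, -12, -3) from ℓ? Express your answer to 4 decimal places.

23.2022

A direction vector for ℓ is Q − P = (-18, -9, 15).
Taking (-10, 10, 5) on ℓ with direction v = (-18, -9, 15): w = A − (-10, 10, 5) = (0, -22, -8), and w × v = (-402, 144, -396).
Distance = |w × v| / |v| = √339156 / √630 ≈ 23.2022.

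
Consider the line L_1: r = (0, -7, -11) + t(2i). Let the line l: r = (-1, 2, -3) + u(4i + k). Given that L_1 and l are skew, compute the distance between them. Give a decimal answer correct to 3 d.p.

9.000

Common perpendicular direction n = (2, 0, 0) × (4, 0, 1) = (0, -2, 0).
With w = (-1, 2, -3) − (0, -7, -11) = (-1, 9, 8), w · n = -18.
Distance = |w · n| / |n| = |-18| / √4 ≈ 9.000.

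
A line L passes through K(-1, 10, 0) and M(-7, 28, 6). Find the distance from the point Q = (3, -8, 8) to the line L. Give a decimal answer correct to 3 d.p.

13.294

A direction vector for L is M − K = (-6, 18, 6).
Taking (-1, 10, 0) on L with direction v = (-6, 18, 6): w = Q − (-1, 10, 0) = (4, -18, 8), and w × v = (-252, -72, -36).
Distance = |w × v| / |v| = √69984 / √396 ≈ 13.294.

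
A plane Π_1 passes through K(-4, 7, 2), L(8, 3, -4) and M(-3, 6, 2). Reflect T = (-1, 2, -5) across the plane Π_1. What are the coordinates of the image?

(5, 8, 3)

KL = (12, -4, -6), KM = (1, -1, 0); a normal to Π_1 is KL × KM = (-6, -6, -8).
Using K: Π_1 has equation -6x - 6y - 8z = -34.
λ = (n·T − d)/|n|² = (34 − (-34))/136 = 1/2.
Reflection = T − 2λn = (-1, 2, -5) − 1·(-6, -6, -8) = (5, 8, 3).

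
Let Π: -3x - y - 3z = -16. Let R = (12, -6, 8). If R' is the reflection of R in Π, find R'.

λ = (n·R − d)/|n|² = (-54 − (-16))/19 = -2.
Reflection = R − 2λn = (12, -6, 8) − (-4)·(-3, -1, -3) = (0, -10, -4).

(0, -10, -4)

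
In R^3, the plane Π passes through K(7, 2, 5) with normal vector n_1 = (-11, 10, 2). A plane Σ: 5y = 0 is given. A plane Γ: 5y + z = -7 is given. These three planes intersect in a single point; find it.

(3, 0, -7)

Π: n_1·r = n_1·K gives -11x + 10y + 2z = -47.
Solving the 3×3 linear system -11x + 10y + 2z = -47, 5y = 0, 5y + z = -7 (e.g. by elimination or Cramer's rule, determinant = -55) gives (3, 0, -7).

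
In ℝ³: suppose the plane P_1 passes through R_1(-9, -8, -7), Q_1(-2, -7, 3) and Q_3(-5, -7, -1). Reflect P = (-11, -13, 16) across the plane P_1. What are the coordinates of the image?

R_1Q_1 = (7, 1, 10), R_1Q_3 = (4, 1, 6); a normal to P_1 is R_1Q_1 × R_1Q_3 = (-4, -2, 3).
Using R_1: P_1 has equation -4x - 2y + 3z = 31.
λ = (n·P − d)/|n|² = (118 − 31)/29 = 3.
Reflection = P − 2λn = (-11, -13, 16) − 6·(-4, -2, 3) = (13, -1, -2).

(13, -1, -2)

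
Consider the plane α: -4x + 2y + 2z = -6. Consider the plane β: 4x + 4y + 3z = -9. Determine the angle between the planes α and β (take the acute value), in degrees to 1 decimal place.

86.3

cos θ = |n₁·n₂| / (|n₁||n₂|) = |-2| / (√24 · √41).
θ = arccos(0.06376) ≈ 86.3°.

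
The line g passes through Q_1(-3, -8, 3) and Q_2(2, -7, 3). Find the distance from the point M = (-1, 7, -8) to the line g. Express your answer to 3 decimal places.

18.054

A direction vector for g is Q_2 − Q_1 = (5, 1, 0).
Taking (-3, -8, 3) on g with direction v = (5, 1, 0): w = M − (-3, -8, 3) = (2, 15, -11), and w × v = (11, -55, -73).
Distance = |w × v| / |v| = √8475 / √26 ≈ 18.054.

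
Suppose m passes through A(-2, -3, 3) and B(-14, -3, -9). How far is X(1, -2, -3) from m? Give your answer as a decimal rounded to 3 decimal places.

6.442

A direction vector for m is B − A = (-12, 0, -12).
Taking (-2, -3, 3) on m with direction v = (-12, 0, -12): w = X − (-2, -3, 3) = (3, 1, -6), and w × v = (-12, 108, 12).
Distance = |w × v| / |v| = √11952 / √288 ≈ 6.442.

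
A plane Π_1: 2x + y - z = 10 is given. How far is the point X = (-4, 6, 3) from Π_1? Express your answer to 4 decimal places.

6.1237

n·X − d = (2)·(-4) + (1)·(6) + (-1)·(3) − 10 = -15; |n| = √6.
Distance = |-15| / √6 = 15/√6 ≈ 6.1237.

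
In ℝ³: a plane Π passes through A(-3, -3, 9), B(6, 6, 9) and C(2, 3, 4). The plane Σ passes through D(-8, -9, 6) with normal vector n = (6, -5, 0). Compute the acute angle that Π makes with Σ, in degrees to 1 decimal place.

AB = (9, 9, 0), AC = (5, 6, -5); a normal to Π is AB × AC = (-45, 45, 9).
Using A: Π has equation -45x + 45y + 9z = 81.
Σ: n·r = n·D gives 6x - 5y = -3.
cos θ = |n₁·n₂| / (|n₁||n₂|) = |-495| / (√4131 · √61).
θ = arccos(0.98608) ≈ 9.6°.

9.6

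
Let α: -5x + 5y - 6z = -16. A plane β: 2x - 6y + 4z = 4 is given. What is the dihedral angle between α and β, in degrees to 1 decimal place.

22.7

cos θ = |n₁·n₂| / (|n₁||n₂|) = |-64| / (√86 · √56).
θ = arccos(0.92222) ≈ 22.7°.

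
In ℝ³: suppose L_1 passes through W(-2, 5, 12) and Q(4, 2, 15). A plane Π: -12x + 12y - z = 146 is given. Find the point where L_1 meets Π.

A direction vector for L_1 is Q − W = (6, -3, 3).
Substitute r = (-2, 5, 12) + t(6, -3, 3) into the plane: 72 + (-111)t = 146, so t = -2/3.
Intersection: (-2, 5, 12) + (-2/3)·(6, -3, 3) = (-6, 7, 10).

(-6, 7, 10)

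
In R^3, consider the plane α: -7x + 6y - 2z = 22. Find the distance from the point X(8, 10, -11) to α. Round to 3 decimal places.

n·X − d = (-7)·(8) + (6)·(10) + (-2)·(-11) − 22 = 4; |n| = √89.
Distance = |4| / √89 = 4/√89 ≈ 0.424.

0.424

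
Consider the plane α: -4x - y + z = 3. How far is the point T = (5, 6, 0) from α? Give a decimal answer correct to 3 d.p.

6.835

n·T − d = (-4)·(5) + (-1)·(6) + (1)·(0) − 3 = -29; |n| = √18.
Distance = |-29| / √18 = 29/√18 ≈ 6.835.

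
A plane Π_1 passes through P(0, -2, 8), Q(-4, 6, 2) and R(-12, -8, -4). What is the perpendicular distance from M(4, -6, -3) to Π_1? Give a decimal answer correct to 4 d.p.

10.8000

PQ = (-4, 8, -6), PR = (-12, -6, -12); a normal to Π_1 is PQ × PR = (-132, 24, 120).
Using P: Π_1 has equation -132x + 24y + 120z = 912.
n·M − d = (-132)·(4) + (24)·(-6) + (120)·(-3) − 912 = -1944; |n| = √32400.
Distance = |-1944| / √32400 = 1944/√32400 ≈ 10.8000.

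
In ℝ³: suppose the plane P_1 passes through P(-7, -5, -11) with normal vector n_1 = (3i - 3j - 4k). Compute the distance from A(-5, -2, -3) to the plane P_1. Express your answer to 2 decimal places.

6.00

P_1: n_1·r = n_1·P gives 3x - 3y - 4z = 38.
n·A − d = (3)·(-5) + (-3)·(-2) + (-4)·(-3) − 38 = -35; |n| = √34.
Distance = |-35| / √34 = 35/√34 ≈ 6.00.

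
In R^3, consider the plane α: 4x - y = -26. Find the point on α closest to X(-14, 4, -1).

(-6, 2, -1)

Foot = X − λn with λ = (n·X − d)/|n|² = (-60 − (-26))/17 = -2.
Foot = (-14, 4, -1) − (-2)·(4, -1, 0) = (-6, 2, -1).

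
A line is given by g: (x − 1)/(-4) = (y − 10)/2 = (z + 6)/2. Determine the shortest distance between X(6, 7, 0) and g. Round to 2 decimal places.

g has direction (-4, 2, 2) through (1, 10, -6).
Taking (1, 10, -6) on g with direction v = (-4, 2, 2): w = X − (1, 10, -6) = (5, -3, 6), and w × v = (-18, -34, -2).
Distance = |w × v| / |v| = √1484 / √24 ≈ 7.86.

7.86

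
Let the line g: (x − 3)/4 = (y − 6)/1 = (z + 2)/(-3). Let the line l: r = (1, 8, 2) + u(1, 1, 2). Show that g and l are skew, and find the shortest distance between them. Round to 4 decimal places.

1.6064

g has direction (4, 1, -3) through (3, 6, -2).
Common perpendicular direction n = (4, 1, -3) × (1, 1, 2) = (5, -11, 3).
With w = (1, 8, 2) − (3, 6, -2) = (-2, 2, 4), w · n = -20.
Since n ≠ 0 the lines are not parallel, and w · n = -20 ≠ 0 so they do not intersect; hence they are skew.
Distance = |w · n| / |n| = |-20| / √155 ≈ 1.6064.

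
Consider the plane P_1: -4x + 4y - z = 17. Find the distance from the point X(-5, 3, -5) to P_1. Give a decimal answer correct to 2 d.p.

3.48

n·X − d = (-4)·(-5) + (4)·(3) + (-1)·(-5) − 17 = 20; |n| = √33.
Distance = |20| / √33 = 20/√33 ≈ 3.48.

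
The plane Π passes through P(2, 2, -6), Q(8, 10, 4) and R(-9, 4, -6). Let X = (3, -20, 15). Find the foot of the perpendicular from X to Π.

PQ = (6, 8, 10), PR = (-11, 2, 0); a normal to Π is PQ × PR = (-20, -110, 100).
Using P: Π has equation -20x - 110y + 100z = -860.
Foot = X − λn with λ = (n·X − d)/|n|² = (3640 − (-860))/22500 = 1/5.
Foot = (3, -20, 15) − (1/5)·(-20, -110, 100) = (7, 2, -5).

(7, 2, -5)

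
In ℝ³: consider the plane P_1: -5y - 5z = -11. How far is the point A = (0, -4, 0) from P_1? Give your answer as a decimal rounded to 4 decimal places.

n·A − d = (0)·(0) + (-5)·(-4) + (-5)·(0) − (-11) = 31; |n| = √50.
Distance = |31| / √50 = 31/√50 ≈ 4.3841.

4.3841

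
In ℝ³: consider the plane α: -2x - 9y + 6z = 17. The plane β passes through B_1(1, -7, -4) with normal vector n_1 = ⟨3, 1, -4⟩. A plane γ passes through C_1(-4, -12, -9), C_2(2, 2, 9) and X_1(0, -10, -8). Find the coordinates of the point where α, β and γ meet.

β: n_1·r = n_1·B_1 gives 3x + y - 4z = 12.
C_1C_2 = (6, 14, 18), C_1X_1 = (4, 2, 1); a normal to γ is C_1C_2 × C_1X_1 = (-22, 66, -44).
Using C_1: γ has equation -22x + 66y - 44z = -308.
Solving the 3×3 linear system -2x - 9y + 6z = 17, 3x + y - 4z = 12, -22x + 66y - 44z = -308 (e.g. by elimination or Cramer's rule, determinant = -1100) gives (5, -3, 0).

(5, -3, 0)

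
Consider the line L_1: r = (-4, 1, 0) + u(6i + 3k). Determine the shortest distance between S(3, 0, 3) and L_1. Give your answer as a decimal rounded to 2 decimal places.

Taking (-4, 1, 0) on L_1 with direction v = (6, 0, 3): w = S − (-4, 1, 0) = (7, -1, 3), and w × v = (-3, -3, 6).
Distance = |w × v| / |v| = √54 / √45 ≈ 1.10.

1.10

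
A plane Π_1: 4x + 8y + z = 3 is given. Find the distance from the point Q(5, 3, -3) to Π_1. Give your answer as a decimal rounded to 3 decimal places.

4.222

n·Q − d = (4)·(5) + (8)·(3) + (1)·(-3) − 3 = 38; |n| = √81.
Distance = |38| / √81 = 38/√81 ≈ 4.222.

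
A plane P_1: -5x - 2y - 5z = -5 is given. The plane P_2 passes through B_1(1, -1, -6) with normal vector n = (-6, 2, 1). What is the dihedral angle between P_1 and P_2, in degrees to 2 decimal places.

63.49

P_2: n·r = n·B_1 gives -6x + 2y + z = -14.
cos θ = |n₁·n₂| / (|n₁||n₂|) = |21| / (√54 · √41).
θ = arccos(0.44630) ≈ 63.49°.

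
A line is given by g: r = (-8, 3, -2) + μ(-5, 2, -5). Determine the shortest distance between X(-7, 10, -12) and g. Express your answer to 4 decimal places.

Taking (-8, 3, -2) on g with direction v = (-5, 2, -5): w = X − (-8, 3, -2) = (1, 7, -10), and w × v = (-15, 55, 37).
Distance = |w × v| / |v| = √4619 / √54 ≈ 9.2486.

9.2486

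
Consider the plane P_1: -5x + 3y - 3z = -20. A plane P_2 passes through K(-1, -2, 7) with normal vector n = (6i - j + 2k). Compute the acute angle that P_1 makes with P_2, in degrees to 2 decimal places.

P_2: n·r = n·K gives 6x - y + 2z = 10.
cos θ = |n₁·n₂| / (|n₁||n₂|) = |-39| / (√43 · √41).
θ = arccos(0.92883) ≈ 21.75°.

21.75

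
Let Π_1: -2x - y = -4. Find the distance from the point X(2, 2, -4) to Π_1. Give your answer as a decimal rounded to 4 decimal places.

0.8944

n·X − d = (-2)·(2) + (-1)·(2) + (0)·(-4) − (-4) = -2; |n| = √5.
Distance = |-2| / √5 = 2/√5 ≈ 0.8944.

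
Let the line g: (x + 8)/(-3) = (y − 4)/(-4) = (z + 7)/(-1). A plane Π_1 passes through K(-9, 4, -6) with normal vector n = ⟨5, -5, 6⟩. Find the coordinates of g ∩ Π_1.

g has direction (-3, -4, -1) through (-8, 4, -7).
Π_1: n·r = n·K gives 5x - 5y + 6z = -101.
Substitute r = (-8, 4, -7) + t(-3, -4, -1) into the plane: -102 + (-1)t = -101, so t = -1.
Intersection: (-8, 4, -7) + (-1)·(-3, -4, -1) = (-5, 8, -6).

(-5, 8, -6)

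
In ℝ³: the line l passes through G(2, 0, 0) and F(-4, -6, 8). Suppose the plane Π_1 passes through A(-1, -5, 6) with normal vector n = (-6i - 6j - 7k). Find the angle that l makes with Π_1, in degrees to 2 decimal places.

7.16

A direction vector for l is F − G = (-6, -6, 8).
Π_1: n·r = n·A gives -6x - 6y - 7z = -6.
sin θ = |n·v| / (|n||v|) = |16| / (√121 · √136) = 0.12473.
θ ≈ 7.16°.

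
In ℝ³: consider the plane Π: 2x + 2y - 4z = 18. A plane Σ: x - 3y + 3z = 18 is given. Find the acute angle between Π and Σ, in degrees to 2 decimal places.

cos θ = |n₁·n₂| / (|n₁||n₂|) = |-16| / (√24 · √19).
θ = arccos(0.74927) ≈ 41.47°.

41.47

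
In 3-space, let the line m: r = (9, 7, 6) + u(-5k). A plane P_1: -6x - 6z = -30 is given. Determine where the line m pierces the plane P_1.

Substitute r = (9, 7, 6) + t(0, 0, -5) into the plane: -90 + 30t = -30, so t = 2.
Intersection: (9, 7, 6) + 2·(0, 0, -5) = (9, 7, -4).

(9, 7, -4)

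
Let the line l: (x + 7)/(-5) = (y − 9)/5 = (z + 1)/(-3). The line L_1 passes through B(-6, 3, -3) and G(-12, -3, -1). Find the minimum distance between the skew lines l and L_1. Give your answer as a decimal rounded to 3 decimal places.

l has direction (-5, 5, -3) through (-7, 9, -1).
A direction vector for L_1 is G − B = (-6, -6, 2).
Common perpendicular direction n = (-5, 5, -3) × (-6, -6, 2) = (-8, 28, 60).
With w = (-6, 3, -3) − (-7, 9, -1) = (1, -6, -2), w · n = -296.
Distance = |w · n| / |n| = |-296| / √4448 ≈ 4.438.

4.438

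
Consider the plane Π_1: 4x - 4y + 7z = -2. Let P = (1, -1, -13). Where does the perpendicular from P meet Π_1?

(5, -5, -6)

Foot = P − λn with λ = (n·P − d)/|n|² = (-83 − (-2))/81 = -1.
Foot = (1, -1, -13) − (-1)·(4, -4, 7) = (5, -5, -6).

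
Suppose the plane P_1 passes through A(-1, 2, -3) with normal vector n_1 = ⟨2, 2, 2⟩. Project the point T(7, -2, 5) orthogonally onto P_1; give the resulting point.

(3, -6, 1)

P_1: n_1·r = n_1·A gives 2x + 2y + 2z = -4.
Foot = T − λn with λ = (n·T − d)/|n|² = (20 − (-4))/12 = 2.
Foot = (7, -2, 5) − 2·(2, 2, 2) = (3, -6, 1).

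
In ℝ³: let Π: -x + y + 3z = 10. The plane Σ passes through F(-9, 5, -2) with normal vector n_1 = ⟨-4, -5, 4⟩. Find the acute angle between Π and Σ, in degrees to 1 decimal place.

Σ: n_1·r = n_1·F gives -4x - 5y + 4z = 3.
cos θ = |n₁·n₂| / (|n₁||n₂|) = |11| / (√11 · √57).
θ = arccos(0.43930) ≈ 63.9°.

63.9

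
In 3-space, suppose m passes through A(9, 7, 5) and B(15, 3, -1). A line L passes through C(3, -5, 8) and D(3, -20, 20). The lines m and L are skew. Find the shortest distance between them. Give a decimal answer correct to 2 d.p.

7.91

A direction vector for m is B − A = (6, -4, -6).
A direction vector for L is D − C = (0, -15, 12).
Common perpendicular direction n = (6, -4, -6) × (0, -15, 12) = (-138, -72, -90).
With w = (3, -5, 8) − (9, 7, 5) = (-6, -12, 3), w · n = 1422.
Distance = |w · n| / |n| = |1422| / √32328 ≈ 7.91.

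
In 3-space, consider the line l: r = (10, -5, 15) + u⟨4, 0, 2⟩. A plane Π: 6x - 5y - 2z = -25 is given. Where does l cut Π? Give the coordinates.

(-6, -5, 7)

Substitute r = (10, -5, 15) + t(4, 0, 2) into the plane: 55 + 20t = -25, so t = -4.
Intersection: (10, -5, 15) + (-4)·(4, 0, 2) = (-6, -5, 7).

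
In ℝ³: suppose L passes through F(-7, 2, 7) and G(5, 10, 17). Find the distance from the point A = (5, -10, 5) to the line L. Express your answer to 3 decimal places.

17.013

A direction vector for L is G − F = (12, 8, 10).
Taking (-7, 2, 7) on L with direction v = (12, 8, 10): w = A − (-7, 2, 7) = (12, -12, -2), and w × v = (-104, -144, 240).
Distance = |w × v| / |v| = √89152 / √308 ≈ 17.013.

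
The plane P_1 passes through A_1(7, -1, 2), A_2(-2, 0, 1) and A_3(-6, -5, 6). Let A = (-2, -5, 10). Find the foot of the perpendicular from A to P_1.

A_1A_2 = (-9, 1, -1), A_1A_3 = (-13, -4, 4); a normal to P_1 is A_1A_2 × A_1A_3 = (0, 49, 49).
Using A_1: P_1 has equation 49y + 49z = 49.
Foot = A − λn with λ = (n·A − d)/|n|² = (245 − 49)/4802 = 2/49.
Foot = (-2, -5, 10) − (2/49)·(0, 49, 49) = (-2, -7, 8).

(-2, -7, 8)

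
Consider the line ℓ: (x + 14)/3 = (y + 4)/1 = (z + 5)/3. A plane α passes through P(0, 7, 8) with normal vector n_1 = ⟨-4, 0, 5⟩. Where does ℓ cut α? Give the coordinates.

ℓ has direction (3, 1, 3) through (-14, -4, -5).
α: n_1·r = n_1·P gives -4x + 5z = 40.
Substitute r = (-14, -4, -5) + t(3, 1, 3) into the plane: 31 + 3t = 40, so t = 3.
Intersection: (-14, -4, -5) + 3·(3, 1, 3) = (-5, -1, 4).

(-5, -1, 4)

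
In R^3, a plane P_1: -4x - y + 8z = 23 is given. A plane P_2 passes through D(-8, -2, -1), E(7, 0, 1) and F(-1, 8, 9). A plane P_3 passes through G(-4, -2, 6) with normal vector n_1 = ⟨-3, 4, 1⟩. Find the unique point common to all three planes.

(12, 9, 10)

DE = (15, 2, 2), DF = (7, 10, 10); a normal to P_2 is DE × DF = (0, -136, 136).
Using D: P_2 has equation -136y + 136z = 136.
P_3: n_1·r = n_1·G gives -3x + 4y + z = 10.
Solving the 3×3 linear system -4x - y + 8z = 23, -136y + 136z = 136, -3x + 4y + z = 10 (e.g. by elimination or Cramer's rule, determinant = -136) gives (12, 9, 10).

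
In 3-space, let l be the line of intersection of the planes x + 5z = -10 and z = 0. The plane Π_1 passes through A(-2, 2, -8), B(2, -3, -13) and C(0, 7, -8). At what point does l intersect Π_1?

(-10, 6, 0)

Direction of l: (1, 0, 5) × (0, 0, 1) = (0, -1, 0).
A point on l: solving the two plane equations with y = 3 gives (-10, 3, 0).
AB = (4, -5, -5), AC = (2, 5, 0); a normal to Π_1 is AB × AC = (25, -10, 30).
Using A: Π_1 has equation 25x - 10y + 30z = -310.
Substitute r = (-10, 3, 0) + t(0, -1, 0) into the plane: -280 + 10t = -310, so t = -3.
Intersection: (-10, 3, 0) + (-3)·(0, -1, 0) = (-10, 6, 0).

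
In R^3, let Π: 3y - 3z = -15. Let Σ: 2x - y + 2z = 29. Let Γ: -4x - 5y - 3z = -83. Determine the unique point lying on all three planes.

Solving the 3×3 linear system 3y - 3z = -15, 2x - y + 2z = 29, -4x - 5y - 3z = -83 (e.g. by elimination or Cramer's rule, determinant = 36) gives (7, 5, 10).

(7, 5, 10)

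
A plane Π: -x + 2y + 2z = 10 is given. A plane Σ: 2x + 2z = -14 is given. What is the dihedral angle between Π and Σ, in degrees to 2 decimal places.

cos θ = |n₁·n₂| / (|n₁||n₂|) = |2| / (√9 · √8).
θ = arccos(0.23570) ≈ 76.37°.

76.37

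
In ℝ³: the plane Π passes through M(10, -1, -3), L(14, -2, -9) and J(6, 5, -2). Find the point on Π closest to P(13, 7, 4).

ML = (4, -1, -6), MJ = (-4, 6, 1); a normal to Π is ML × MJ = (35, 20, 20).
Using M: Π has equation 35x + 20y + 20z = 270.
Foot = P − λn with λ = (n·P − d)/|n|² = (675 − 270)/2025 = 1/5.
Foot = (13, 7, 4) − (1/5)·(35, 20, 20) = (6, 3, 0).

(6, 3, 0)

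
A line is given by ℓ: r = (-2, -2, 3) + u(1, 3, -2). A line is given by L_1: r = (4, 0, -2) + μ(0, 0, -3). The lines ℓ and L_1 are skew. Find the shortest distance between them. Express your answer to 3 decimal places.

5.060

Common perpendicular direction n = (1, 3, -2) × (0, 0, -3) = (-9, 3, 0).
With w = (4, 0, -2) − (-2, -2, 3) = (6, 2, -5), w · n = -48.
Distance = |w · n| / |n| = |-48| / √90 ≈ 5.060.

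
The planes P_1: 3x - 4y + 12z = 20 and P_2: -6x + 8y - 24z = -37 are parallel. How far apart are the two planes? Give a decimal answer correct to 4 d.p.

0.1154

Rescale P_2 by 1/(-2): 3x - 4y + 12z = 37/2. Then distance = |20 − (37/2)| / √169 ≈ 0.1154.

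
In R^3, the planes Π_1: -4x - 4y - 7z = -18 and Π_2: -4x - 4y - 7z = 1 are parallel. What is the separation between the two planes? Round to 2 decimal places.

2.11

Same normal n = (-4, -4, -7) with |n| = √81; distance = |-18 − 1| / |n| = 19/√81 ≈ 2.11.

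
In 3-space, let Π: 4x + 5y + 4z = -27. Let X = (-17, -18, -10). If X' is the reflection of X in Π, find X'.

(7, 12, 14)

λ = (n·X − d)/|n|² = (-198 − (-27))/57 = -3.
Reflection = X − 2λn = (-17, -18, -10) − (-6)·(4, 5, 4) = (7, 12, 14).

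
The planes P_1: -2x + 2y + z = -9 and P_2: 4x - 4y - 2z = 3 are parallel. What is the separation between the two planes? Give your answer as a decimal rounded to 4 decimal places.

2.5000

Rescale P_2 by 1/(-2): -2x + 2y + z = -3/2. Then distance = |-9 − (-3/2)| / √9 ≈ 2.5000.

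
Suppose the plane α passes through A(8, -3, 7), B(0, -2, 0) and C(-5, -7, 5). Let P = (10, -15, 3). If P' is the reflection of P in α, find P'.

AB = (-8, 1, -7), AC = (-13, -4, -2); a normal to α is AB × AC = (-30, 75, 45).
Using A: α has equation -30x + 75y + 45z = -150.
λ = (n·P − d)/|n|² = (-1290 − (-150))/8550 = -2/15.
Reflection = P − 2λn = (10, -15, 3) − (-4/15)·(-30, 75, 45) = (2, 5, 15).

(2, 5, 15)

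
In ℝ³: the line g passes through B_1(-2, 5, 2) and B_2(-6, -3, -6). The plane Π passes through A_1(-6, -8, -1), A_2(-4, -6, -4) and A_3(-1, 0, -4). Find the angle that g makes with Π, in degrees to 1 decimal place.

A direction vector for g is B_2 − B_1 = (-4, -8, -8).
A_1A_2 = (2, 2, -3), A_1A_3 = (5, 8, -3); a normal to Π is A_1A_2 × A_1A_3 = (18, -9, 6).
Using A_1: Π has equation 18x - 9y + 6z = -42.
sin θ = |n·v| / (|n||v|) = |-48| / (√441 · √144) = 0.19048.
θ ≈ 11.0°.

11.0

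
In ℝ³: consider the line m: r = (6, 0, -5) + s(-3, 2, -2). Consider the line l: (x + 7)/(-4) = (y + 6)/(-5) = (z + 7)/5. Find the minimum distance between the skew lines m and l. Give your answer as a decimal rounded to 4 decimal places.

5.6569

l has direction (-4, -5, 5) through (-7, -6, -7).
Common perpendicular direction n = (-3, 2, -2) × (-4, -5, 5) = (0, 23, 23).
With w = (-7, -6, -7) − (6, 0, -5) = (-13, -6, -2), w · n = -184.
Distance = |w · n| / |n| = |-184| / √1058 ≈ 5.6569.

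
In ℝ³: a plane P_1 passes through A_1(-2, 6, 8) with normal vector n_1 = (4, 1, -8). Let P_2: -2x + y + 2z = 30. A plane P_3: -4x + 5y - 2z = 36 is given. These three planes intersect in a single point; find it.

(-1, 10, 9)

P_1: n_1·r = n_1·A_1 gives 4x + y - 8z = -66.
Solving the 3×3 linear system 4x + y - 8z = -66, -2x + y + 2z = 30, -4x + 5y - 2z = 36 (e.g. by elimination or Cramer's rule, determinant = -12) gives (-1, 10, 9).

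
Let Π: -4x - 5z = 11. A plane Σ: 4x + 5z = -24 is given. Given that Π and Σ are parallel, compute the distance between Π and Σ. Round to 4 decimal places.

2.0303

Rescale Σ by 1/(-1): -4x - 5z = 24. Then distance = |11 − 24| / √41 ≈ 2.0303.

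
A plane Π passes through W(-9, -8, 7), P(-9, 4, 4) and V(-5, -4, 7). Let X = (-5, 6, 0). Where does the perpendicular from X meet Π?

(-6, 7, 4)

WP = (0, 12, -3), WV = (4, 4, 0); a normal to Π is WP × WV = (12, -12, -48).
Using W: Π has equation 12x - 12y - 48z = -348.
Foot = X − λn with λ = (n·X − d)/|n|² = (-132 − (-348))/2592 = 1/12.
Foot = (-5, 6, 0) − (1/12)·(12, -12, -48) = (-6, 7, 4).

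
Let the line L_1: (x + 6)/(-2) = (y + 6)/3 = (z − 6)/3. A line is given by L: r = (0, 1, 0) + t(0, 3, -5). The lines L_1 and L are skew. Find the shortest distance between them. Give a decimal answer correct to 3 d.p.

L_1 has direction (-2, 3, 3) through (-6, -6, 6).
Common perpendicular direction n = (-2, 3, 3) × (0, 3, -5) = (-24, -10, -6).
With w = (0, 1, 0) − (-6, -6, 6) = (6, 7, -6), w · n = -178.
Distance = |w · n| / |n| = |-178| / √712 ≈ 6.671.

6.671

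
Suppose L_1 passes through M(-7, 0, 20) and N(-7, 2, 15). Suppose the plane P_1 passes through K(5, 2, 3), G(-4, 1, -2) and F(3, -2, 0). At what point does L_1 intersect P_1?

(-7, 8, 0)

A direction vector for L_1 is N − M = (0, 2, -5).
KG = (-9, -1, -5), KF = (-2, -4, -3); a normal to P_1 is KG × KF = (-17, -17, 34).
Using K: P_1 has equation -17x - 17y + 34z = -17.
Substitute r = (-7, 0, 20) + t(0, 2, -5) into the plane: 799 + (-204)t = -17, so t = 4.
Intersection: (-7, 0, 20) + 4·(0, 2, -5) = (-7, 8, 0).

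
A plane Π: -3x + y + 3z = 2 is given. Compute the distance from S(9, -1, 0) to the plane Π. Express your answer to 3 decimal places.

6.882

n·S − d = (-3)·(9) + (1)·(-1) + (3)·(0) − 2 = -30; |n| = √19.
Distance = |-30| / √19 = 30/√19 ≈ 6.882.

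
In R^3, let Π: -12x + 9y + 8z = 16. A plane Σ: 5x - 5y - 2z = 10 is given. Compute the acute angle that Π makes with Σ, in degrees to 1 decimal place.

cos θ = |n₁·n₂| / (|n₁||n₂|) = |-121| / (√289 · √54).
θ = arccos(0.96859) ≈ 14.4°.

14.4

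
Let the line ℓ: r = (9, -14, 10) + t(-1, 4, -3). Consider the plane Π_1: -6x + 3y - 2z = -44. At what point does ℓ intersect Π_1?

(6, -2, 1)

Substitute r = (9, -14, 10) + t(-1, 4, -3) into the plane: -116 + 24t = -44, so t = 3.
Intersection: (9, -14, 10) + 3·(-1, 4, -3) = (6, -2, 1).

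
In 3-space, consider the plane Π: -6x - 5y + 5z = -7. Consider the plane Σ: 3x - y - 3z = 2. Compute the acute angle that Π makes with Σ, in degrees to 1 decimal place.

cos θ = |n₁·n₂| / (|n₁||n₂|) = |-28| / (√86 · √19).
θ = arccos(0.69268) ≈ 46.2°.

46.2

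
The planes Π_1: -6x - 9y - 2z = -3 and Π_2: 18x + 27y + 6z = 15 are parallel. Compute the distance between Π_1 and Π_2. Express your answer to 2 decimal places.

Rescale Π_2 by 1/(-3): -6x - 9y - 2z = -5. Then distance = |-3 − (-5)| / √121 ≈ 0.18.

0.18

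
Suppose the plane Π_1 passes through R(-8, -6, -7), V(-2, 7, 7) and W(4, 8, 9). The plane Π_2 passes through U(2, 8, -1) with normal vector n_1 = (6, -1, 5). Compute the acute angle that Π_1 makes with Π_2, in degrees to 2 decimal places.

63.52

RV = (6, 13, 14), RW = (12, 14, 16); a normal to Π_1 is RV × RW = (12, 72, -72).
Using R: Π_1 has equation 12x + 72y - 72z = -24.
Π_2: n_1·r = n_1·U gives 6x - y + 5z = -1.
cos θ = |n₁·n₂| / (|n₁||n₂|) = |-360| / (√10512 · √62).
θ = arccos(0.44593) ≈ 63.52°.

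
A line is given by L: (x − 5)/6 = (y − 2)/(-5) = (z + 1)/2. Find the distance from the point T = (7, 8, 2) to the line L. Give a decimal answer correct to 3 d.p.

L has direction (6, -5, 2) through (5, 2, -1).
Taking (5, 2, -1) on L with direction v = (6, -5, 2): w = T − (5, 2, -1) = (2, 6, 3), and w × v = (27, 14, -46).
Distance = |w × v| / |v| = √3041 / √65 ≈ 6.840.

6.840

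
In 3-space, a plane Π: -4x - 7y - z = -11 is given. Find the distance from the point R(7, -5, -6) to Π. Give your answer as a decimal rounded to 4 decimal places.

n·R − d = (-4)·(7) + (-7)·(-5) + (-1)·(-6) − (-11) = 24; |n| = √66.
Distance = |24| / √66 = 24/√66 ≈ 2.9542.

2.9542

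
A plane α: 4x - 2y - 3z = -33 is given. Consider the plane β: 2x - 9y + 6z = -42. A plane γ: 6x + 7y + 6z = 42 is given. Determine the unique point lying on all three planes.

Solving the 3×3 linear system 4x - 2y - 3z = -33, 2x - 9y + 6z = -42, 6x + 7y + 6z = 42 (e.g. by elimination or Cramer's rule, determinant = -636) gives (-3, 6, 3).

(-3, 6, 3)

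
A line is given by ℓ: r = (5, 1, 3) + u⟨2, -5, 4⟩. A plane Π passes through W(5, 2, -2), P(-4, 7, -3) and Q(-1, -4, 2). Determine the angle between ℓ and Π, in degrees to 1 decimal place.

14.0

WP = (-9, 5, -1), WQ = (-6, -6, 4); a normal to Π is WP × WQ = (14, 42, 84).
Using W: Π has equation 14x + 42y + 84z = -14.
sin θ = |n·v| / (|n||v|) = |154| / (√9016 · √45) = 0.24177.
θ ≈ 14.0°.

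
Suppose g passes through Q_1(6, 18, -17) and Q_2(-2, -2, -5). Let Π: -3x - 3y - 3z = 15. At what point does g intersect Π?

A direction vector for g is Q_2 − Q_1 = (-8, -20, 12).
Substitute r = (6, 18, -17) + t(-8, -20, 12) into the plane: -21 + 48t = 15, so t = 3/4.
Intersection: (6, 18, -17) + (3/4)·(-8, -20, 12) = (0, 3, -8).

(0, 3, -8)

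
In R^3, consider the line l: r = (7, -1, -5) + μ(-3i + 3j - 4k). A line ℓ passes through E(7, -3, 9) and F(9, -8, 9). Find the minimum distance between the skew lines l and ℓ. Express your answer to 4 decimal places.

A direction vector for ℓ is F − E = (2, -5, 0).
Common perpendicular direction n = (-3, 3, -4) × (2, -5, 0) = (-20, -8, 9).
With w = (7, -3, 9) − (7, -1, -5) = (0, -2, 14), w · n = 142.
Distance = |w · n| / |n| = |142| / √545 ≈ 6.0826.

6.0826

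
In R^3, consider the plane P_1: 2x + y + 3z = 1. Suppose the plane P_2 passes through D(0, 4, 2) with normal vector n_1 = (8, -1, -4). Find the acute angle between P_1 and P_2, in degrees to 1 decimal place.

P_2: n_1·r = n_1·D gives 8x - y - 4z = -12.
cos θ = |n₁·n₂| / (|n₁||n₂|) = |3| / (√14 · √81).
θ = arccos(0.08909) ≈ 84.9°.

84.9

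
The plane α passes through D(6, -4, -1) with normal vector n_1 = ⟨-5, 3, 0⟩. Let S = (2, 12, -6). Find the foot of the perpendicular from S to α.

α: n_1·r = n_1·D gives -5x + 3y = -42.
Foot = S − λn with λ = (n·S − d)/|n|² = (26 − (-42))/34 = 2.
Foot = (2, 12, -6) − 2·(-5, 3, 0) = (12, 6, -6).

(12, 6, -6)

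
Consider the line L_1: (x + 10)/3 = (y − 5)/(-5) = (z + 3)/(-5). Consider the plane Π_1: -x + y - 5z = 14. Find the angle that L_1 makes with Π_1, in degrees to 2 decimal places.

25.21

L_1 has direction (3, -5, -5) through (-10, 5, -3).
sin θ = |n·v| / (|n||v|) = |17| / (√27 · √59) = 0.42593.
θ ≈ 25.21°.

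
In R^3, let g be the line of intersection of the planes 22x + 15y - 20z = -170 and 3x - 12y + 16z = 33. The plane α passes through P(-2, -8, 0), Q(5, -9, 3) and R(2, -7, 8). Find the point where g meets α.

(-5, -8, -3)

Direction of g: (22, 15, -20) × (3, -12, 16) = (0, -412, -309).
A point on g: solving the two plane equations with y = -20 gives (-5, -20, -12).
PQ = (7, -1, 3), PR = (4, 1, 8); a normal to α is PQ × PR = (-11, -44, 11).
Using P: α has equation -11x - 44y + 11z = 374.
Substitute r = (-5, -20, -12) + t(0, -412, -309) into the plane: 803 + 14729t = 374, so t = -3/103.
Intersection: (-5, -20, -12) + (-3/103)·(0, -412, -309) = (-5, -8, -3).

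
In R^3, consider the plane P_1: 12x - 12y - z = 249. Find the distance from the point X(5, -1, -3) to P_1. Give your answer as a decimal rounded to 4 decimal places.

10.2353

n·X − d = (12)·(5) + (-12)·(-1) + (-1)·(-3) − 249 = -174; |n| = √289.
Distance = |-174| / √289 = 174/√289 ≈ 10.2353.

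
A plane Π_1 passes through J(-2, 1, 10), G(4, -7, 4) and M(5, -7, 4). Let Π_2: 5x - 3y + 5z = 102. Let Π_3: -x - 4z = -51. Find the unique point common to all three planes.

(11, 1, 10)

JG = (6, -8, -6), JM = (7, -8, -6); a normal to Π_1 is JG × JM = (0, -6, 8).
Using J: Π_1 has equation -6y + 8z = 74.
Solving the 3×3 linear system -6y + 8z = 74, 5x - 3y + 5z = 102, -x - 4z = -51 (e.g. by elimination or Cramer's rule, determinant = -114) gives (11, 1, 10).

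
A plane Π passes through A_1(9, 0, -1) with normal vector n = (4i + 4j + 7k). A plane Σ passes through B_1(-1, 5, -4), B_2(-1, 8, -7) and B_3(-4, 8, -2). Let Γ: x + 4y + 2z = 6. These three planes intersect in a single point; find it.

(-4, -1, 7)

Π: n·r = n·A_1 gives 4x + 4y + 7z = 29.
B_1B_2 = (0, 3, -3), B_1B_3 = (-3, 3, 2); a normal to Σ is B_1B_2 × B_1B_3 = (15, 9, 9).
Using B_1: Σ has equation 15x + 9y + 9z = -6.
Solving the 3×3 linear system 4x + 4y + 7z = 29, 15x + 9y + 9z = -6, x + 4y + 2z = 6 (e.g. by elimination or Cramer's rule, determinant = 201) gives (-4, -1, 7).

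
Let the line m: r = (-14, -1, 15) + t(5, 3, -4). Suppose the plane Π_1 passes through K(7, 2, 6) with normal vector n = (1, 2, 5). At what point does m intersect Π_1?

(-4, 5, 7)

Π_1: n·r = n·K gives x + 2y + 5z = 41.
Substitute r = (-14, -1, 15) + t(5, 3, -4) into the plane: 59 + (-9)t = 41, so t = 2.
Intersection: (-14, -1, 15) + 2·(5, 3, -4) = (-4, 5, 7).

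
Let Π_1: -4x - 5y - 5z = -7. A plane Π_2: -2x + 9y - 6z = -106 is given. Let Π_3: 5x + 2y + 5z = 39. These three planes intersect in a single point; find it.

Solving the 3×3 linear system -4x - 5y - 5z = -7, -2x + 9y - 6z = -106, 5x + 2y + 5z = 39 (e.g. by elimination or Cramer's rule, determinant = 117) gives (8, -8, 3).

(8, -8, 3)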